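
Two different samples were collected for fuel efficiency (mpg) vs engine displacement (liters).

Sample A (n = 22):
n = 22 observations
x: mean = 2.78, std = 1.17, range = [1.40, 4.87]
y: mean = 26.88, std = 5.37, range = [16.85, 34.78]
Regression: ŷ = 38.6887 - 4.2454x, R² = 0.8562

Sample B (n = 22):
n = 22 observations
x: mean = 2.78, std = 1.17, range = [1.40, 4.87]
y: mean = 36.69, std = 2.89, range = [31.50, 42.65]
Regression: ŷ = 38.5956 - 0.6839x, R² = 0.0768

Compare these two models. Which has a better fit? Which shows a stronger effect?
Model A has the better fit (R² = 0.8562 vs 0.0768). Model A shows the stronger effect (|β₁| = 4.2454 vs 0.6839).

Model Comparison:

Goodness of fit (R²):
- Model A: R² = 0.8562 → 85.62% of variance in fuel efficiency explained
- Model B: R² = 0.0768 → 7.68% of variance in fuel efficiency explained
- 0.8562 > 0.0768 → Model A has the better fit

Strength of effect — compare |β₁|:
- Model A: β₁ = -4.2454 → predicted fuel efficiency falls 4.2454 mpg per additional liter of engine displacement
- Model B: β₁ = -0.6839 → predicted fuel efficiency falls 0.6839 mpg per additional liter of engine displacement
- |-4.2454| > |-0.6839| → Model A shows the stronger marginal effect

Note: A steeper slope doesn't make a better model if the scatter around the line is large.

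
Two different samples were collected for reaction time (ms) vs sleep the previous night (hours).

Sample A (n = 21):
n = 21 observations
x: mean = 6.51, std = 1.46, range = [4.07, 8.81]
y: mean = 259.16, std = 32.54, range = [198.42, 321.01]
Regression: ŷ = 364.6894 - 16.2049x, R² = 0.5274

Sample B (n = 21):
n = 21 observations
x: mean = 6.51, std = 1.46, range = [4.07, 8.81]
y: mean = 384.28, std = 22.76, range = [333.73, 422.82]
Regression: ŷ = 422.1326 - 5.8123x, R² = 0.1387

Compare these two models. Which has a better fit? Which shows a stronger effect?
Model A has the better fit (R² = 0.5274 vs 0.1387). Model A shows the stronger effect (|β₁| = 16.2049 vs 5.8123).

Model Comparison:

Goodness of fit (R²):
- Model A: R² = 0.5274 → 52.74% of variance in reaction time explained
- Model B: R² = 0.1387 → 13.87% of variance in reaction time explained
- 0.5274 > 0.1387 → Model A has the better fit

Which has the larger per-hour effect? (|β₁|)
- Model A: β₁ = -16.2049 → predicted reaction time falls 16.2049 ms per additional hour of sleep
- Model B: β₁ = -5.8123 → predicted reaction time falls 5.8123 ms per additional hour of sleep
- |-16.2049| > |-5.8123| → Model A shows the stronger marginal effect

Notes:
- A better fit (higher R²) doesn't necessarily mean a more important relationship.
- The two samples could reflect different populations, time periods, or measurement quality.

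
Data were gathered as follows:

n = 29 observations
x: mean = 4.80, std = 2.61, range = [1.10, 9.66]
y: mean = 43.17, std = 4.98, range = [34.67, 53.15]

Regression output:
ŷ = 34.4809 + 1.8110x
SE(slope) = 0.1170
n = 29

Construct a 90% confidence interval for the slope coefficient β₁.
The 90% CI for β₁ is (1.6117, 2.0103)

Confidence interval for the slope:

The 90% CI for β₁ is: β̂₁ ± t*(α/2, n-2) × SE(β̂₁)

Step 1: Find critical t-value
- Confidence level = 0.9
- Degrees of freedom = n - 2 = 29 - 2 = 27
- t*(α/2, 27) = 1.7033

Step 2: Calculate margin of error
Margin = 1.7033 × 0.1170 = 0.1993

Step 3: Construct interval
CI = 1.8110 ± 0.1993
CI = (1.6117, 2.0103)

Interpretation: We are 90% confident that the true slope β₁ lies between 1.6117 and 2.0103.
Both endpoints are positive, so the data support a genuinely positive slope at this confidence level.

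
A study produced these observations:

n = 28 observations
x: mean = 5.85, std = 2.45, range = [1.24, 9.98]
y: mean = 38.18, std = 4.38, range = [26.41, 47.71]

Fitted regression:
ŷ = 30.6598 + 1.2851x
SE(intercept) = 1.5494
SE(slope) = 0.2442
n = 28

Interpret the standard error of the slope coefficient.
The slope 1.2851 is pinned down to within about ±0.2442 (one SE) by these data — relative uncertainty 19.0%, i.e. precise.

SE(β̂₁) = 0.2442 says: if we drew many samples of n = 28 from the same population and refit each time, the fitted slopes would scatter with a standard deviation of roughly 0.2442 around the true β₁.

Relative precision:
- SE / |β̂₁| = 0.2442 / 1.2851 = 19.0%
- Rule of thumb (under 20%: precise; 20% to under 50%: moderately precise; 50% or more: imprecise) → precise

Link to interval estimation: a confidence interval for β₁ is β̂₁ ± t* × 0.2442, so SE sets the half-width per unit of t*.

What drives SE(β̂₁): wider spread of x values → smaller SE.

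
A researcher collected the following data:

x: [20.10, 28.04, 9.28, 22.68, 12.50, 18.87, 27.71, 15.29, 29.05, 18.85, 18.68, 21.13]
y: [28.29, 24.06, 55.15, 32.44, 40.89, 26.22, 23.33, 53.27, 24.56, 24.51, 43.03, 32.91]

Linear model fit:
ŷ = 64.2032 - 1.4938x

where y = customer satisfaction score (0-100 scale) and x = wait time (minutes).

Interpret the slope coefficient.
On average, satisfaction score is about 1.4938 points lower for every extra minute of wait time.

The slope coefficient β₁ = -1.4938 represents the marginal effect of wait time on satisfaction score.

Interpretation:
- Wait time up by 1 minute → predicted satisfaction score decreases by 1.4938 points
- This is a linear approximation: the same per-unit change is assumed across the whole observed x range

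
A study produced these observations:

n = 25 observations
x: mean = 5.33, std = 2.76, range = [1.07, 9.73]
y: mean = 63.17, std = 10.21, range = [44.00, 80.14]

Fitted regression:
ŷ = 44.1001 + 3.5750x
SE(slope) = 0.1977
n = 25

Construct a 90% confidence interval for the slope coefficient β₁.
The 90% CI for β₁ is (3.2362, 3.9138)

Confidence interval for the slope:

The 90% CI for β₁ is: β̂₁ ± t*(α/2, n-2) × SE(β̂₁)

Step 1: Find critical t-value
- Confidence level = 0.9
- Degrees of freedom = n - 2 = 25 - 2 = 23
- t*(α/2, 23) = 1.7139

Step 2: Calculate margin of error
Margin = 1.7139 × 0.1977 = 0.3388

Step 3: Construct interval
CI = 3.5750 ± 0.3388
CI = (3.2362, 3.9138)

Interpretation: We are 90% confident that the true slope β₁ lies between 3.2362 and 3.9138.
Since 0 is outside the interval, a two-sided test at α = 0.10 would reject H₀: β₁ = 0.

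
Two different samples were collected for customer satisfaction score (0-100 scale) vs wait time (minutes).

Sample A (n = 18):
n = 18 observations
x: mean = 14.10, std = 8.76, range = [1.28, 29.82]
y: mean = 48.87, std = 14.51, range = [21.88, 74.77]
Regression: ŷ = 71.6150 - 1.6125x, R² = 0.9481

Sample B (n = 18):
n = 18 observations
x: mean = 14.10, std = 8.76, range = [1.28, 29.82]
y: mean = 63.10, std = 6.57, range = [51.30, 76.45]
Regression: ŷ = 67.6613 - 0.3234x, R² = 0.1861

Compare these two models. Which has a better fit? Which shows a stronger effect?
Model A has the better fit (R² = 0.9481 vs 0.1861). Model A shows the stronger effect (|β₁| = 1.6125 vs 0.3234).

Model Comparison:

Goodness of fit (R²):
- Model A: R² = 0.9481 → 94.81% of variance in satisfaction score explained
- Model B: R² = 0.1861 → 18.61% of variance in satisfaction score explained
- 0.9481 > 0.1861 → Model A has the better fit

Strength of effect — compare |β₁|:
- Model A: β₁ = -1.6125 → predicted satisfaction score falls 1.6125 points per additional minute of wait time
- Model B: β₁ = -0.3234 → predicted satisfaction score falls 0.3234 points per additional minute of wait time
- |-1.6125| > |-0.3234| → Model A shows the stronger marginal effect

Notes:
- R² measures how tightly points cluster around the line; β₁ measures how steep the line is — they answer different questions.
- A better fit (higher R²) doesn't necessarily mean a more important relationship.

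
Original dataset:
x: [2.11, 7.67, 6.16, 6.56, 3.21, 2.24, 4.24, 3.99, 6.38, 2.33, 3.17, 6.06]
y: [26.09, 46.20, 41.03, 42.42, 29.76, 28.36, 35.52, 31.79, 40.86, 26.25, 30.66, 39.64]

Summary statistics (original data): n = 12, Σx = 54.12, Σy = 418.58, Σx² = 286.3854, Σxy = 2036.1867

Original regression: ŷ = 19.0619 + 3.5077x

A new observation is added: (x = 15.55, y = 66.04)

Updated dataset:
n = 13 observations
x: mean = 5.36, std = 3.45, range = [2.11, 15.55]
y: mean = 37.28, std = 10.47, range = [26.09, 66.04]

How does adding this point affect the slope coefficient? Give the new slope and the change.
The slope changes from 3.5077 to 3.0096 (change of -0.4981, or -14.2%).

The new point has HIGH LEVERAGE: x = 15.55 is far from the original mean x̄ = 54.12/12 ≈ 4.51 (original range [2.11, 7.67]).

Step 1: Update the sums with the new point (n goes from 12 to 13)
Σx  = 54.12 + 15.55 = 69.67
Σy  = 418.58 + 66.04 = 484.62
Σx² = 286.3854 + 15.55² = 286.3854 + 241.8025 = 528.1879
Σxy = 2036.1867 + 15.55×66.04 = 2036.1867 + 1026.9220 = 3063.1087

Step 2: Recompute the slope with b₁ = (nΣxy − ΣxΣy) / (nΣx² − (Σx)²)
Numerator   = 13×3063.1087 − 69.67×484.62 = 39820.4131 − 33763.4754 = 6056.9377
Denominator = 13×528.1879 − 69.67² = 6866.4427 − 4853.9089 = 2012.5338
b₁(new) = 6056.9377 / 2012.5338 = 3.0096

(Same formula on the original sums: (12×2036.1867 − 54.12×418.58) / (12×286.3854 − 54.12²) = 1780.6908 / 507.6504 = 3.5077, matching the given fit.)

Step 3: Change in slope
Δβ₁ = 3.0096 − 3.5077 = -0.4981
Relative change = -0.4981 / 3.5077 × 100% = -14.2%
→ the slope decreases when the point is added.

A high-leverage point only changes the slope if it is off the original line; here y = 66.04 is below the original trend, so the slope decreases.
In practice: investigate whether it comes from the same population as the rest of the sample; refit with and without it and report both if conclusions differ.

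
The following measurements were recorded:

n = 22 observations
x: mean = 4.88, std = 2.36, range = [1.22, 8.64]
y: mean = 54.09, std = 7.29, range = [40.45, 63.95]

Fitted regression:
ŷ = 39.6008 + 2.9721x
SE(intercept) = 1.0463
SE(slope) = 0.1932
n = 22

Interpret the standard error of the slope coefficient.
SE(slope) = 0.1932 measures the uncertainty in the estimated slope. The coefficient is estimated precisely (SE/|β̂₁| = 6.5%).

SE(β̂₁) = s / √Sxx, where s is the residual standard deviation and Sxx = Σ(x − x̄)². It is the yardstick for how far β̂₁ = 2.9721 could plausibly be from the true slope.

Relative precision:
- SE / |β̂₁| = 0.1932 / 2.9721 = 6.5%
- Rule of thumb (under 20%: precise; 20% to under 50%: moderately precise; 50% or more: imprecise) → precise

Rough 95% range (±2 SE): 2.9721 ± 0.3864 → (2.5857, 3.3585).

What drives SE(β̂₁): wider spread of x values → smaller SE.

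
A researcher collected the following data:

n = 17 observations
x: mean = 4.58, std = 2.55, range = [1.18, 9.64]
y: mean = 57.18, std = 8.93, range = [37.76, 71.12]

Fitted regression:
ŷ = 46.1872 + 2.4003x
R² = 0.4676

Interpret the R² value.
About 46.76% of the variability in y is accounted for by the regression on x (R² = 0.4676) — a moderate linear fit.

R² (coefficient of determination) measures the proportion of variance in y explained by the regression model.

Here R² = 0.4676:
- Explained: 46.76% of the variation in y
- Unexplained (residual): 100% − 46.76% = 53.24%
- Rule of thumb (below 0.3 weak; 0.3 to below 0.7 moderate; 0.7 and above strong) → moderate

Note: R² says nothing about causation, and a high R² does not by itself mean the linear form is appropriate — check the residuals.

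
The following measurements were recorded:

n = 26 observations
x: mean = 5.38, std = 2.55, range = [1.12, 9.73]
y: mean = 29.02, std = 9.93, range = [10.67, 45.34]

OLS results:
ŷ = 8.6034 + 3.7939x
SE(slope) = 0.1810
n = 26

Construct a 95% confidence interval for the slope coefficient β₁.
The 95% CI for β₁ is (3.4203, 4.1675)

Confidence interval for the slope:

The 95% CI for β₁ is: β̂₁ ± t*(α/2, n-2) × SE(β̂₁)

Step 1: Find critical t-value
- Confidence level = 0.95
- Degrees of freedom = n - 2 = 26 - 2 = 24
- t*(α/2, 24) = 2.0639

Step 2: Calculate margin of error
Margin = 2.0639 × 0.1810 = 0.3736

Step 3: Construct interval
CI = 3.7939 ± 0.3736
CI = (3.4203, 4.1675)

Interpretation: intervals built this way capture the true β₁ in 95% of repeated samples; here the plausible range for the per-unit effect of x on y is 3.4203 to 4.1675.
Since 0 is outside the interval, a two-sided test at α = 0.05 would reject H₀: β₁ = 0.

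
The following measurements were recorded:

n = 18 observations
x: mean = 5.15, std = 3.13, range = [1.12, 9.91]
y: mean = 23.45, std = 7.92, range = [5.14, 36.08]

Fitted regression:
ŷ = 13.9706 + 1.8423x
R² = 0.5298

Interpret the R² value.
R² = 0.5298 means 52.98% of the variation in y is explained by the linear relationship with x. This indicates a moderate fit.

R² = 1 − SS_res/SS_tot compares the residual scatter to the total scatter of y about its mean.

Here R² = 0.5298:
- Explained: 52.98% of the variation in y
- Unexplained (residual): 100% − 52.98% = 47.02%
- Rule of thumb (below 0.3 weak; 0.3 to below 0.7 moderate; 0.7 and above strong) → moderate

Note: R² never decreases when predictors are added, so it should not be used alone to compare models of different size.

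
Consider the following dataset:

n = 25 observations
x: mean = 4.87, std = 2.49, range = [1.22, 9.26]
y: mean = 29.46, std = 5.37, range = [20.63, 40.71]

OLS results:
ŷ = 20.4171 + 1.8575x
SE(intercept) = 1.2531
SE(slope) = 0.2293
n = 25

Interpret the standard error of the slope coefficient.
The slope 1.8575 is pinned down to within about ±0.2293 (one SE) by these data — relative uncertainty 12.3%, i.e. precise.

SE(β̂₁) = 0.2293 says: if we drew many samples of n = 25 from the same population and refit each time, the fitted slopes would scatter with a standard deviation of roughly 0.2293 around the true β₁.

Relative precision:
- SE / |β̂₁| = 0.2293 / 1.8575 = 12.3%
- Rule of thumb (under 20%: precise; 20% to under 50%: moderately precise; 50% or more: imprecise) → precise

Link to interval estimation: a confidence interval for β₁ is β̂₁ ± t* × 0.2293, so SE sets the half-width per unit of t*.

What drives SE(β̂₁): wider spread of x values → smaller SE; larger n (here n = 25) → smaller SE.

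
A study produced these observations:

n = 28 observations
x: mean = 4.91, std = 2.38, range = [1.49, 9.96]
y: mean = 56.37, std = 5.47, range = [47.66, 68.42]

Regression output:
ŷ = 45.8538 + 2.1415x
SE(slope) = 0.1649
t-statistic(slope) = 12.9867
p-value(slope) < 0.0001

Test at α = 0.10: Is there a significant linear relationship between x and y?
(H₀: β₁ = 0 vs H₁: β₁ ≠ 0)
p-value < 0.0001 < α = 0.10, so we reject H₀. The relationship is significant.

Hypothesis test for the slope coefficient:

H₀: β₁ = 0 (no linear relationship)
H₁: β₁ ≠ 0 (linear relationship exists)

Test statistic: t = β̂₁ / SE(β̂₁) = 2.1415 / 0.1649 = 12.9867

With df = 26, the two-sided p-value for |t| = 12.9867 is <0.0001.

Decision rule: reject H₀ if p-value < α.
p-value < 0.0001 < α = 0.10 → reject H₀.

There is sufficient evidence at the 10% significance level to conclude that a linear relationship exists between x and y.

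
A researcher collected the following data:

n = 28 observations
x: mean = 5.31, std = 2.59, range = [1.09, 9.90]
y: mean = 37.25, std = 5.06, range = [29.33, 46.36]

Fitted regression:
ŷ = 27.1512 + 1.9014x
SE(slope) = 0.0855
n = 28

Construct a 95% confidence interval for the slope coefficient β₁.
The 95% CI for β₁ is (1.7257, 2.0771)

Confidence interval for the slope:

The 95% CI for β₁ is: β̂₁ ± t*(α/2, n-2) × SE(β̂₁)

Step 1: Find critical t-value
- Confidence level = 0.95
- Degrees of freedom = n - 2 = 28 - 2 = 26
- t*(α/2, 26) = 2.0555

Step 2: Calculate margin of error
Margin = 2.0555 × 0.0855 = 0.1757

Step 3: Construct interval
CI = 1.9014 ± 0.1757
CI = (1.7257, 2.0771)

Interpretation: each one-unit increase in x is associated with a change in mean y of between 1.7257 and 2.0771, with 95% confidence.
Since 0 is outside the interval, a two-sided test at α = 0.05 would reject H₀: β₁ = 0.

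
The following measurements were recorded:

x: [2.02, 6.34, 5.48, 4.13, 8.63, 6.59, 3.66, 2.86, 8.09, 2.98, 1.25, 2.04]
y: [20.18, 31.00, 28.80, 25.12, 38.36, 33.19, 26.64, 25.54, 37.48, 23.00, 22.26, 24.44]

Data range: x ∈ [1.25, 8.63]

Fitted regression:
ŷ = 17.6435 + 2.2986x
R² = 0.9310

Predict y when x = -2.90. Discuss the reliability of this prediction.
ŷ = 10.9776 (extrapolation — x = -2.90 lies outside [1.25, 8.63], so reliability is low).

Prediction calculation:
ŷ = 17.6435 + 2.2986 × (-2.90)
ŷ = 10.9776

Reliability:
- Data range: x ∈ [1.25, 8.63]
- Prediction point: x = -2.90 is 4.15 units below the observed range → this is EXTRAPOLATION, not interpolation

Why that matters here:
- R² describes fit only over the sampled x values; it says nothing about behaviour beyond them
- The standard error of prediction grows with (x − x̄)², and x = -2.90 is far from x̄ = 4.51

Report the number if required, but flag clearly that it is an extrapolation.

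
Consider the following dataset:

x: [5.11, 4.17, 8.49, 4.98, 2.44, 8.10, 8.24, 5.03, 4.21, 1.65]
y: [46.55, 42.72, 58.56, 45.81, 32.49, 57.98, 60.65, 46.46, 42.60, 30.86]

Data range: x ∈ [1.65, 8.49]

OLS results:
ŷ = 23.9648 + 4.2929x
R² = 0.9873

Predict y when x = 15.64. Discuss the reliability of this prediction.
ŷ = 91.1058, but this is extrapolation (above the data range [1.65, 8.49]) and may be unreliable.

Prediction calculation:
ŷ = 23.9648 + 4.2929 × 15.64
ŷ = 91.1058

Reliability:
- Data range: x ∈ [1.65, 8.49]
- Prediction point: x = 15.64 is 7.15 units above the observed range → this is EXTRAPOLATION, not interpolation

Why that matters here:
- There are no observations near this x to validate the fitted line there
- The linear relationship may not hold outside the observed range
- Real relationships often flatten, saturate, or turn nonlinear at extremes

The R² = 0.9873 only validates the fit within [1.65, 8.49]; treat ŷ = 91.1058 with caution.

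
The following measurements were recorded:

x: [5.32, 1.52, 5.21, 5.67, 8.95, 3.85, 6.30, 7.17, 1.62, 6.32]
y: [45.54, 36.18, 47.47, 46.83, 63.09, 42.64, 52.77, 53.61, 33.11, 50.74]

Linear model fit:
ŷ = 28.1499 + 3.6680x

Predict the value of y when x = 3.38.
ŷ = 40.5477

To predict y for x = 3.38, substitute into the regression equation:

ŷ = 28.1499 + 3.6680 × 3.38
ŷ = 28.1499 + 12.3978
ŷ = 40.5477

This is the fitted mean response at that x — an individual observation would come with a wider prediction interval.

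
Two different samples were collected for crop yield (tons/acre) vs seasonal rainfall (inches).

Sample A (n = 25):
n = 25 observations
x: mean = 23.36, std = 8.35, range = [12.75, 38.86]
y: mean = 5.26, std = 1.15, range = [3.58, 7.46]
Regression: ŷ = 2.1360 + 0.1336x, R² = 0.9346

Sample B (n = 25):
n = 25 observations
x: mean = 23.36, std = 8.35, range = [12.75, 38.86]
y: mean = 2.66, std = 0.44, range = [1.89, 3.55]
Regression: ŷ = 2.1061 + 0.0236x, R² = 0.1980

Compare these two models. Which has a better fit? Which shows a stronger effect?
Model A has the better fit (R² = 0.9346 vs 0.1980). Model A shows the stronger effect (|β₁| = 0.1336 vs 0.0236).

Model Comparison:

Goodness of fit (R²):
- Model A: R² = 0.9346 → 93.46% of variance in crop yield explained
- Model B: R² = 0.1980 → 19.80% of variance in crop yield explained
- 0.9346 > 0.1980 → Model A has the better fit

Effect size (slope magnitude):
- Model A: β₁ = 0.1336 → predicted crop yield rises 0.1336 tons/acre per additional inch of rainfall
- Model B: β₁ = 0.0236 → predicted crop yield rises 0.0236 tons/acre per additional inch of rainfall
- |0.1336| > |0.0236| → Model A shows the stronger marginal effect

Note: The two samples could reflect different populations, time periods, or measurement quality.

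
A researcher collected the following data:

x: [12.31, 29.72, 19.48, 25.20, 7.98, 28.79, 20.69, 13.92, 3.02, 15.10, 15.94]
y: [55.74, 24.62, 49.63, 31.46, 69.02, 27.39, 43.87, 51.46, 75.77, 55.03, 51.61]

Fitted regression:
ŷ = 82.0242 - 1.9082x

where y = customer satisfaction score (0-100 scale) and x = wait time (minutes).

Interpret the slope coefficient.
For each additional minute of wait time, predicted satisfaction score decreases by approximately 1.9082 points.

The slope β₁ = -1.9082 gives the rate at which the fitted satisfaction score changes with wait time.

Interpretation:
- Wait time up by 1 minute → predicted satisfaction score decreases by 1.9082 points
- The effect is assumed constant over the observed range of x (linearity)
- The sign (−) gives the direction; the magnitude 1.9082 gives the size of the effect per minute

(β₀ = 82.0242 is the fitted value at x = 0 and is not part of the slope interpretation.)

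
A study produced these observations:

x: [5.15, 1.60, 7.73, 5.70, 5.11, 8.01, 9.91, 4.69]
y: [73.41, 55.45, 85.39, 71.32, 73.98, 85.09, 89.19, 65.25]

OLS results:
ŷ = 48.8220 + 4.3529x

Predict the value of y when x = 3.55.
ŷ = 64.2748

x = 3.55 lies inside the observed range [1.60, 9.91], so the fitted equation applies directly:

ŷ = 48.8220 + 4.3529 × 3.55
ŷ = 48.8220 + 15.4528
ŷ = 64.2748

This is a point prediction; actual observations scatter around it by roughly the residual standard deviation.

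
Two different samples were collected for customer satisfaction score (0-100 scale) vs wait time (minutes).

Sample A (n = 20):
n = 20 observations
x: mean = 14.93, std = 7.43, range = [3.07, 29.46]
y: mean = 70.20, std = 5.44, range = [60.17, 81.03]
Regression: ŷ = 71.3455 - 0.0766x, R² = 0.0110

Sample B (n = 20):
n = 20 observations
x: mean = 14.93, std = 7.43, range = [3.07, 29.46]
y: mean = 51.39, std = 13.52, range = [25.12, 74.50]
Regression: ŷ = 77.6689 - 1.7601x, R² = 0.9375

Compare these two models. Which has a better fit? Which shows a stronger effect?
Model B has the better fit (R² = 0.9375 vs 0.0110). Model B shows the stronger effect (|β₁| = 1.7601 vs 0.0766).

Model Comparison:

Which explains more variance? (R²)
- Model A: R² = 0.0110 → 1.10% of variance in satisfaction score explained
- Model B: R² = 0.9375 → 93.75% of variance in satisfaction score explained
- 0.9375 > 0.0110 → Model B has the better fit

Effect size (slope magnitude):
- Model A: β₁ = -0.0766 → predicted satisfaction score falls 0.0766 points per additional minute of wait time
- Model B: β₁ = -1.7601 → predicted satisfaction score falls 1.7601 points per additional minute of wait time
- |-0.0766| < |-1.7601| → Model B shows the stronger marginal effect

Notes:
- The two samples could reflect different populations, time periods, or measurement quality.
- A steeper slope doesn't make a better model if the scatter around the line is large.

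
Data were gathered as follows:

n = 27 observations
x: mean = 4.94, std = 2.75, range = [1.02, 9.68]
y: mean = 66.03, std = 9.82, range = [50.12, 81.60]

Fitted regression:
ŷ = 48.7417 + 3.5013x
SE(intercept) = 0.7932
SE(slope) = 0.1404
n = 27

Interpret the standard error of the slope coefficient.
The slope 3.5013 is pinned down to within about ±0.1404 (one SE) by these data — relative uncertainty 4.0%, i.e. precise.

What SE measures:
- The standard error quantifies the sampling variability of the coefficient estimate
- It is the estimated standard deviation of β̂₁ across hypothetical repeated samples of the same size
- Smaller SE → more precise estimate

Relative precision:
- SE / |β̂₁| = 0.1404 / 3.5013 = 4.0%
- Rule of thumb (under 20%: precise; 20% to under 50%: moderately precise; 50% or more: imprecise) → precise

Rough 95% range (±2 SE): 3.5013 ± 0.2808 → (3.2205, 3.7821).

What drives SE(β̂₁): larger n (here n = 27) → smaller SE.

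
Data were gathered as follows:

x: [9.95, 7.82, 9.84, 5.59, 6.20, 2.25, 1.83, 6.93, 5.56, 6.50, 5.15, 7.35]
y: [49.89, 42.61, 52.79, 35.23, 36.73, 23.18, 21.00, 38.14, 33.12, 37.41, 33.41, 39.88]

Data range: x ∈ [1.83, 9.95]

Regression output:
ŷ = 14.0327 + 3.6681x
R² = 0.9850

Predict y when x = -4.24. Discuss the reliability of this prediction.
The equation gives ŷ = -1.5200; however x = -4.24 is 6.07 units below the observed range, so this extrapolated value should not be trusted.

Prediction calculation:
ŷ = 14.0327 + 3.6681 × (-4.24)
ŷ = -1.5200

Reliability:
- Data range: x ∈ [1.83, 9.95]
- Prediction point: x = -4.24 is 6.07 units below the observed range → this is EXTRAPOLATION, not interpolation

Why that matters here:
- There are no observations near this x to validate the fitted line there
- The standard error of prediction grows with (x − x̄)², and x = -4.24 is far from x̄ = 6.25

The R² = 0.9850 only validates the fit within [1.83, 9.95]; treat ŷ = -1.5200 with caution.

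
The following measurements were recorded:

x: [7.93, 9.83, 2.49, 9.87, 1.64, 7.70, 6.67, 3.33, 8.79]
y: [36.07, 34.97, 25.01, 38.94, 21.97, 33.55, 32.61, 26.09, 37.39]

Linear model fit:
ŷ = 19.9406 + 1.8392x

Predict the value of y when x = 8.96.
ŷ = 36.4198

Plug x = 8.96 into the fitted line:

ŷ = 19.9406 + 1.8392 × 8.96
ŷ = 19.9406 + 16.4792
ŷ = 36.4198

This is a point prediction; actual observations scatter around it by roughly the residual standard deviation.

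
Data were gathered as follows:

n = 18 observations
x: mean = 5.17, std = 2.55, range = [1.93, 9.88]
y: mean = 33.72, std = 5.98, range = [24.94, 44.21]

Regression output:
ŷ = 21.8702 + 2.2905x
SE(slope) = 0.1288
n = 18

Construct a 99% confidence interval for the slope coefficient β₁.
The 99% CI for β₁ is (1.9143, 2.6667)

Confidence interval for the slope:

The 99% CI for β₁ is: β̂₁ ± t*(α/2, n-2) × SE(β̂₁)

Step 1: Find critical t-value
- Confidence level = 0.99
- Degrees of freedom = n - 2 = 18 - 2 = 16
- t*(α/2, 16) = 2.9208

Step 2: Calculate margin of error
Margin = 2.9208 × 0.1288 = 0.3762

Step 3: Construct interval
CI = 2.2905 ± 0.3762
CI = (1.9143, 2.6667)

Interpretation: each one-unit increase in x is associated with a change in mean y of between 1.9143 and 2.6667, with 99% confidence.
Both endpoints are positive, so the data support a genuinely positive slope at this confidence level.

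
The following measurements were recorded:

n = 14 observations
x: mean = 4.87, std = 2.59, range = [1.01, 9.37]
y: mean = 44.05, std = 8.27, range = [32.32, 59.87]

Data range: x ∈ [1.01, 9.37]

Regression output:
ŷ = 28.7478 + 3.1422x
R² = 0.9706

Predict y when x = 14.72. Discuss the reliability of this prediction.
ŷ = 75.0010, but this is extrapolation (above the data range [1.01, 9.37]) and may be unreliable.

Prediction calculation:
ŷ = 28.7478 + 3.1422 × 14.72
ŷ = 75.0010

Reliability:
- Data range: x ∈ [1.01, 9.37]
- Prediction point: x = 14.72 is 5.35 units above the observed range → this is EXTRAPOLATION, not interpolation

Why that matters here:
- R² describes fit only over the sampled x values; it says nothing about behaviour beyond them
- There are no observations near this x to validate the fitted line there
- The standard error of prediction grows with (x − x̄)², and x = 14.72 is far from x̄ = 4.87

The R² = 0.9706 only validates the fit within [1.01, 9.37]; treat ŷ = 75.0010 with caution.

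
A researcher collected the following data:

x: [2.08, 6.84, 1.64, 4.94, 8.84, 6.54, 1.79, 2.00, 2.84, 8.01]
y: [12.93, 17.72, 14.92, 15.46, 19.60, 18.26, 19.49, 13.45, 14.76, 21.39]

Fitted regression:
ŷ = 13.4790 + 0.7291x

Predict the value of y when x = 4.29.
ŷ = 16.6068

Plug x = 4.29 into the fitted line:

ŷ = 13.4790 + 0.7291 × 4.29
ŷ = 13.4790 + 3.1278
ŷ = 16.6068

This is a point prediction; actual observations scatter around it by roughly the residual standard deviation.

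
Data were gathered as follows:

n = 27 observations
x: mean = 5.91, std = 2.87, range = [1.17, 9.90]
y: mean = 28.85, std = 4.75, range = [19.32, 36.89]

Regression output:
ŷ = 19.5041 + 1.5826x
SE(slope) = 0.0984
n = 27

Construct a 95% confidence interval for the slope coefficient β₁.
The 95% CI for β₁ is (1.3799, 1.7853)

Confidence interval for the slope:

The 95% CI for β₁ is: β̂₁ ± t*(α/2, n-2) × SE(β̂₁)

Step 1: Find critical t-value
- Confidence level = 0.95
- Degrees of freedom = n - 2 = 27 - 2 = 25
- t*(α/2, 25) = 2.0595

Step 2: Calculate margin of error
Margin = 2.0595 × 0.0984 = 0.2027

Step 3: Construct interval
CI = 1.5826 ± 0.2027
CI = (1.3799, 1.7853)

Interpretation: each one-unit increase in x is associated with a change in mean y of between 1.3799 and 1.7853, with 95% confidence.
Both endpoints are positive, so the data support a genuinely positive slope at this confidence level.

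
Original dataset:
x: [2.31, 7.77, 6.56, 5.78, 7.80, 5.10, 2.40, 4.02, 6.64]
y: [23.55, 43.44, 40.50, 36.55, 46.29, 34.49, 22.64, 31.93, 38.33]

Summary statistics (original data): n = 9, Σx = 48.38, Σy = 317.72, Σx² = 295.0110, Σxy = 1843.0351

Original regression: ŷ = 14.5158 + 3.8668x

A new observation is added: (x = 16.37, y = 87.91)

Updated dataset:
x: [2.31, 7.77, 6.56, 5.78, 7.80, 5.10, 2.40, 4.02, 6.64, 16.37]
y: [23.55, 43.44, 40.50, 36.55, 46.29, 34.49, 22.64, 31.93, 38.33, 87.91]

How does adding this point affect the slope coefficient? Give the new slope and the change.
Adding the point moves β₁ from 3.8668 to 4.5617, i.e. it increases by 0.6949 (+18.0%).

x = 16.37 lies well outside the original x-range [2.31, 7.80] (x̄ ≈ 5.38), so this observation has high leverage and can move the slope substantially.

Step 1: Update the sums with the new point (n goes from 9 to 10)
Σx  = 48.38 + 16.37 = 64.75
Σy  = 317.72 + 87.91 = 405.63
Σx² = 295.0110 + 16.37² = 295.0110 + 267.9769 = 562.9879
Σxy = 1843.0351 + 16.37×87.91 = 1843.0351 + 1439.0867 = 3282.1218

Step 2: Recompute the slope with b₁ = (nΣxy − ΣxΣy) / (nΣx² − (Σx)²)
Numerator   = 10×3282.1218 − 64.75×405.63 = 32821.2180 − 26264.5425 = 6556.6755
Denominator = 10×562.9879 − 64.75² = 5629.8790 − 4192.5625 = 1437.3165
b₁(new) = 6556.6755 / 1437.3165 = 4.5617

(Same formula on the original sums: (9×1843.0351 − 48.38×317.72) / (9×295.0110 − 48.38²) = 1216.0223 / 314.4746 = 3.8668, matching the given fit.)

Step 3: Change in slope
Δβ₁ = 4.5617 − 3.8668 = +0.6949
Relative change = +0.6949 / 3.8668 × 100% = +18.0%
→ the slope increases when the point is added.

A high-leverage point only changes the slope if it is off the original line; here y = 87.91 is above the original trend, so the slope increases.
In practice: investigate whether it comes from the same population as the rest of the sample.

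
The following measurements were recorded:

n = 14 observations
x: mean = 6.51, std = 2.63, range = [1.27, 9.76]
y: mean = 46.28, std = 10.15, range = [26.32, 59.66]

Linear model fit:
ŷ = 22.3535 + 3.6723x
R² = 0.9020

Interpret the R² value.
About 90.20% of the variability in y is accounted for by the regression on x (R² = 0.9020) — a strong linear fit.

The coefficient of determination R² is the fraction of the total variation in y that the fitted line accounts for.

Here R² = 0.9020:
- Explained: 90.20% of the variation in y
- Unexplained (residual): 100% − 90.20% = 9.80%
- Rule of thumb (below 0.3 weak; 0.3 to below 0.7 moderate; 0.7 and above strong) → strong

Calculation: R² = 1 − (SS_res / SS_tot), where SS_res is the sum of squared residuals and SS_tot the total sum of squares.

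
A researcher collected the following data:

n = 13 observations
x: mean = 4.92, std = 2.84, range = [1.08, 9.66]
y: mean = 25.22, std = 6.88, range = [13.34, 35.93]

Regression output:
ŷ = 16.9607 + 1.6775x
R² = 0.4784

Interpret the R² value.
R² = 0.4784 means 47.84% of the variation in y is explained by the linear relationship with x. This indicates a moderate fit.

R² (coefficient of determination) measures the proportion of variance in y explained by the regression model.

Here R² = 0.4784:
- Explained: 47.84% of the variation in y
- Unexplained (residual): 100% − 47.84% = 52.16%
- Rule of thumb (below 0.3 weak; 0.3 to below 0.7 moderate; 0.7 and above strong) → moderate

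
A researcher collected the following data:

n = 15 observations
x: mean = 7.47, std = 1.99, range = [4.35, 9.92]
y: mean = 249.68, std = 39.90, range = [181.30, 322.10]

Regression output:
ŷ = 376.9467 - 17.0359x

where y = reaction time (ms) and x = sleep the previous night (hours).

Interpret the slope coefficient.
On average, reaction time is about 17.0359 ms lower for every extra hour of sleep.

The slope coefficient β₁ = -17.0359 represents the marginal effect of sleep on reaction time.

Interpretation:
- Sleep up by 1 hour → predicted reaction time decreases by 17.0359 ms
- This is a linear approximation: the same per-unit change is assumed across the whole observed x range
- The sign (−) gives the direction; the magnitude 17.0359 gives the size of the effect per hour

The intercept β₀ = 376.9467 is the predicted reaction time when sleep = 0; since the smallest observed x is 4.35, this is an extrapolation and mainly anchors the line.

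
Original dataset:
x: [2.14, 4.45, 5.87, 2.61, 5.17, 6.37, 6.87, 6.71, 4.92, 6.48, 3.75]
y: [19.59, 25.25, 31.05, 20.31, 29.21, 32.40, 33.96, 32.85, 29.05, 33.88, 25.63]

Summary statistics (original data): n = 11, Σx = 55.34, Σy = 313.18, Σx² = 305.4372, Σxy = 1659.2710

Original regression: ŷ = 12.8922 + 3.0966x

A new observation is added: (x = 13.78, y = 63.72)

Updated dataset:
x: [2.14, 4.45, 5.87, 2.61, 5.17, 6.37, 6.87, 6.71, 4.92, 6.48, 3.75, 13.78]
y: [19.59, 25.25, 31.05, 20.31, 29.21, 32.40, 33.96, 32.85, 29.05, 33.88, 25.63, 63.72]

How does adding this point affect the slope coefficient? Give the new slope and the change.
Adding the point moves β₁ from 3.0966 to 3.7696, i.e. it increases by 0.6730 (+21.7%).

x = 13.78 lies well outside the original x-range [2.14, 6.87] (x̄ ≈ 5.03), so this observation has high leverage and can move the slope substantially.

Step 1: Update the sums with the new point (n goes from 11 to 12)
Σx  = 55.34 + 13.78 = 69.12
Σy  = 313.18 + 63.72 = 376.90
Σx² = 305.4372 + 13.78² = 305.4372 + 189.8884 = 495.3256
Σxy = 1659.2710 + 13.78×63.72 = 1659.2710 + 878.0616 = 2537.3326

Step 2: Recompute the slope with b₁ = (nΣxy − ΣxΣy) / (nΣx² − (Σx)²)
Numerator   = 12×2537.3326 − 69.12×376.90 = 30447.9912 − 26051.3280 = 4396.6632
Denominator = 12×495.3256 − 69.12² = 5943.9072 − 4777.5744 = 1166.3328
b₁(new) = 4396.6632 / 1166.3328 = 3.7696

(Same formula on the original sums: (11×1659.2710 − 55.34×313.18) / (11×305.4372 − 55.34²) = 920.5998 / 297.2936 = 3.0966, matching the given fit.)

Step 3: Change in slope
Δβ₁ = 3.7696 − 3.0966 = +0.6730
Relative change = +0.6730 / 3.0966 × 100% = +21.7%
→ the slope increases when the point is added.

Because the point sits above the extension of the original line at a high-leverage x, it tilts the fit up.
In practice: examine leverage (hᵢ) and Cook's distance rather than deleting it automatically.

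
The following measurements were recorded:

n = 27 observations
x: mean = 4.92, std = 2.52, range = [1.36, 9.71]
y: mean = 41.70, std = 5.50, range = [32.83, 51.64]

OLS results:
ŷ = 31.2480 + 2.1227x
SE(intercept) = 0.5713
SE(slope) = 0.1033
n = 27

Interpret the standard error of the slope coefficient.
The slope 2.1227 is pinned down to within about ±0.1033 (one SE) by these data — relative uncertainty 4.9%, i.e. precise.

What SE measures:
- The standard error quantifies the sampling variability of the coefficient estimate
- It is the estimated standard deviation of β̂₁ across hypothetical repeated samples of the same size
- Smaller SE → more precise estimate

Relative precision:
- SE / |β̂₁| = 0.1033 / 2.1227 = 4.9%
- Rule of thumb (under 20%: precise; 20% to under 50%: moderately precise; 50% or more: imprecise) → precise

Link to the t-test: t = β̂₁ / SE(β̂₁) = 2.1227 / 0.1033 = 20.5489, the statistic for H₀: β₁ = 0.

What drives SE(β̂₁): wider spread of x values → smaller SE; more residual scatter → larger SE; larger n (here n = 27) → smaller SE.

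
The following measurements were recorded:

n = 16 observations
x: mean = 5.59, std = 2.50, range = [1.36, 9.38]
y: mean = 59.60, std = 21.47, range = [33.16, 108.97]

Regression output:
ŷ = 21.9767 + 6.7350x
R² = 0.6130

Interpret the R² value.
The model explains 61.30% of the variance in y (R² = 0.6130), leaving 38.70% unexplained; the fit is moderate.

R² (coefficient of determination) measures the proportion of variance in y explained by the regression model.

Here R² = 0.6130:
- Explained: 61.30% of the variation in y
- Unexplained (residual): 100% − 61.30% = 38.70%
- Rule of thumb (below 0.3 weak; 0.3 to below 0.7 moderate; 0.7 and above strong) → moderate

Calculation: R² = 1 − (SS_res / SS_tot), where SS_res is the sum of squared residuals and SS_tot the total sum of squares.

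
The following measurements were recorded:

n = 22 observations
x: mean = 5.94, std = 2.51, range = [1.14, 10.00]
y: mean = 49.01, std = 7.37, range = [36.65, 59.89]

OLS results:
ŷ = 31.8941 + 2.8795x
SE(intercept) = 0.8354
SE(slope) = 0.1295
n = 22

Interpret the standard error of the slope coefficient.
SE(β̂₁) = 0.1295 is the estimated standard deviation of the slope estimate across repeated samples; relative to β̂₁ = 2.8795 that is 4.5%, a precise estimate.

SE(β̂₁) = s / √Sxx, where s is the residual standard deviation and Sxx = Σ(x − x̄)². It is the yardstick for how far β̂₁ = 2.8795 could plausibly be from the true slope.

Relative precision:
- SE / |β̂₁| = 0.1295 / 2.8795 = 4.5%
- Rule of thumb (under 20%: precise; 20% to under 50%: moderately precise; 50% or more: imprecise) → precise

Link to interval estimation: a confidence interval for β₁ is β̂₁ ± t* × 0.1295, so SE sets the half-width per unit of t*.

What drives SE(β̂₁): wider spread of x values → smaller SE; larger n (here n = 22) → smaller SE.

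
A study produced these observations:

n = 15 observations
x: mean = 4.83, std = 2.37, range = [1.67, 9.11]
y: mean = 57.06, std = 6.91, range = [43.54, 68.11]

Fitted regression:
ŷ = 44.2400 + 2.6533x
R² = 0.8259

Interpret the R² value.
The model explains 82.59% of the variance in y (R² = 0.8259), leaving 17.41% unexplained; the fit is strong.

R² (coefficient of determination) measures the proportion of variance in y explained by the regression model.

Here R² = 0.8259:
- Explained: 82.59% of the variation in y
- Unexplained (residual): 100% − 82.59% = 17.41%
- Rule of thumb (below 0.3 weak; 0.3 to below 0.7 moderate; 0.7 and above strong) → strong

Equivalently, for simple linear regression R² = r², so |r| = √0.8259 ≈ 0.9088.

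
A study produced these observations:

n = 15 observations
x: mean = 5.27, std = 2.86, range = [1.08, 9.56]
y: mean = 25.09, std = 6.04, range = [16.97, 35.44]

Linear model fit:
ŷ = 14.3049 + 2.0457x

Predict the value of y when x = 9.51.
ŷ = 33.7595

To predict y for x = 9.51, substitute into the regression equation:

ŷ = 14.3049 + 2.0457 × 9.51
ŷ = 14.3049 + 19.4546
ŷ = 33.7595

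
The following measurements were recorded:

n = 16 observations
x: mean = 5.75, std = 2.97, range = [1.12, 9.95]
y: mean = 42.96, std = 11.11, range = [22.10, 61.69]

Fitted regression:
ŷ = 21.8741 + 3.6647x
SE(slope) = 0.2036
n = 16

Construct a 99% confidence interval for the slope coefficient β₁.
The 99% CI for β₁ is (3.0586, 4.2708)

Confidence interval for the slope:

The 99% CI for β₁ is: β̂₁ ± t*(α/2, n-2) × SE(β̂₁)

Step 1: Find critical t-value
- Confidence level = 0.99
- Degrees of freedom = n - 2 = 16 - 2 = 14
- t*(α/2, 14) = 2.9768

Step 2: Calculate margin of error
Margin = 2.9768 × 0.2036 = 0.6061

Step 3: Construct interval
CI = 3.6647 ± 0.6061
CI = (3.0586, 4.2708)

Interpretation: We are 99% confident that the true slope β₁ lies between 3.0586 and 4.2708.
The interval does not include 0, suggesting a significant linear relationship.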